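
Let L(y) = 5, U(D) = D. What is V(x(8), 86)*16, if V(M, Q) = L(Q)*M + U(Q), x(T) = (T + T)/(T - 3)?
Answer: 1632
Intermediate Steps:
x(T) = 2*T/(-3 + T) (x(T) = (2*T)/(-3 + T) = 2*T/(-3 + T))
V(M, Q) = Q + 5*M (V(M, Q) = 5*M + Q = Q + 5*M)
V(x(8), 86)*16 = (86 + 5*(2*8/(-3 + 8)))*16 = (86 + 5*(2*8/5))*16 = (86 + 5*(2*8*(1/5)))*16 = (86 + 5*(16/5))*16 = (86 + 16)*16 = 102*16 = 1632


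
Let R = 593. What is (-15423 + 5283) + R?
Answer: -9547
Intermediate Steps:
(-15423 + 5283) + R = (-15423 + 5283) + 593 = -10140 + 593 = -9547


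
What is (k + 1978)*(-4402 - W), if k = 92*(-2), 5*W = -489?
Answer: -38608674/5 ≈ -7.7217e+6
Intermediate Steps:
W = -489/5 (W = (1/5)*(-489) = -489/5 ≈ -97.800)
k = -184
(k + 1978)*(-4402 - W) = (-184 + 1978)*(-4402 - 1*(-489/5)) = 1794*(-4402 + 489/5) = 1794*(-21521/5) = -38608674/5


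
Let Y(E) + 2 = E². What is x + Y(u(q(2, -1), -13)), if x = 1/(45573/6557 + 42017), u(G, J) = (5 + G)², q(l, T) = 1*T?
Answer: 69989971225/275551042 ≈ 254.00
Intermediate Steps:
q(l, T) = T
Y(E) = -2 + E²
x = 6557/275551042 (x = 1/(45573*(1/6557) + 42017) = 1/(45573/6557 + 42017) = 1/(275551042/6557) = 6557/275551042 ≈ 2.3796e-5)
x + Y(u(q(2, -1), -13)) = 6557/275551042 + (-2 + ((5 - 1)²)²) = 6557/275551042 + (-2 + (4²)²) = 6557/275551042 + (-2 + 16²) = 6557/275551042 + (-2 + 256) = 6557/275551042 + 254 = 69989971225/275551042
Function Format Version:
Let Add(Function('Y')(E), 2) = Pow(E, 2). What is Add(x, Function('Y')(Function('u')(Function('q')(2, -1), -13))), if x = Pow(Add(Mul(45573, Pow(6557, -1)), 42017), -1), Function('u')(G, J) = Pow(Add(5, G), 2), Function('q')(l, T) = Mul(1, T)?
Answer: Rational(69989971225, 275551042) ≈ 254.00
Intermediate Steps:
Function('q')(l, T) = T
Function('Y')(E) = Add(-2, Pow(E, 2))
x = Rational(6557, 275551042) (x = Pow(Add(Mul(45573, Rational(1, 6557)), 42017), -1) = Pow(Add(Rational(45573, 6557), 42017), -1) = Pow(Rational(275551042, 6557), -1) = Rational(6557, 275551042) ≈ 2.3796e-5)
Add(x, Function('Y')(Function('u')(Function('q')(2, -1), -13))) = Add(Rational(6557, 275551042), Add(-2, Pow(Pow(Add(5, -1), 2), 2))) = Add(Rational(6557, 275551042), Add(-2, Pow(Pow(4, 2), 2))) = Add(Rational(6557, 275551042), Add(-2, Pow(16, 2))) = Add(Rational(6557, 275551042), Add(-2, 256)) = Add(Rational(6557, 275551042), 254) = Rational(69989971225, 275551042)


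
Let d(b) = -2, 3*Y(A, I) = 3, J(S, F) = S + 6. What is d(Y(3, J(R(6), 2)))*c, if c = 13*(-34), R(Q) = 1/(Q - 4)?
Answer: 884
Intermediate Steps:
R(Q) = 1/(-4 + Q)
J(S, F) = 6 + S
Y(A, I) = 1 (Y(A, I) = (⅓)*3 = 1)
c = -442
d(Y(3, J(R(6), 2)))*c = -2*(-442) = 884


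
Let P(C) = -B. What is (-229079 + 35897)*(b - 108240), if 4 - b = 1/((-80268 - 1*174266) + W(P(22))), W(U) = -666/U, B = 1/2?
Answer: 2647131573273561/126601 ≈ 2.0909e+10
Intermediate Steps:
B = 1/2 ≈ 0.50000
P(C) = -1/2 (P(C) = -1*1/2 = -1/2)
b = 1012809/253202 (b = 4 - 1/((-80268 - 1*174266) - 666/(-1/2)) = 4 - 1/((-80268 - 174266) - 666*(-2)) = 4 - 1/(-254534 + 1332) = 4 - 1/(-253202) = 4 - 1*(-1/253202) = 4 + 1/253202 = 1012809/253202 ≈ 4.0000)
(-229079 + 35897)*(b - 108240) = (-229079 + 35897)*(1012809/253202 - 108240) = -193182*(-27405571671/253202) = 2647131573273561/126601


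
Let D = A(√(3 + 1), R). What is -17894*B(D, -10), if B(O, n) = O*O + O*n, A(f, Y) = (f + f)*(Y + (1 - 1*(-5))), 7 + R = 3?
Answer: 286304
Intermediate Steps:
R = -4 (R = -7 + 3 = -4)
A(f, Y) = 2*f*(6 + Y) (A(f, Y) = (2*f)*(Y + (1 + 5)) = (2*f)*(Y + 6) = (2*f)*(6 + Y) = 2*f*(6 + Y))
D = 8 (D = 2*√(3 + 1)*(6 - 4) = 2*√4*2 = 2*2*2 = 8)
B(O, n) = O² + O*n
-17894*B(D, -10) = -143152*(8 - 10) = -143152*(-2) = -17894*(-16) = 286304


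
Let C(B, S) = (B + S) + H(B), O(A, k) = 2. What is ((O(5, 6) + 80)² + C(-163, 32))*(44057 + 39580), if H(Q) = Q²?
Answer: 2773570194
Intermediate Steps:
C(B, S) = B + S + B² (C(B, S) = (B + S) + B² = B + S + B²)
((O(5, 6) + 80)² + C(-163, 32))*(44057 + 39580) = ((2 + 80)² + (-163 + 32 + (-163)²))*(44057 + 39580) = (82² + (-163 + 32 + 26569))*83637 = (6724 + 26438)*83637 = 33162*83637 = 2773570194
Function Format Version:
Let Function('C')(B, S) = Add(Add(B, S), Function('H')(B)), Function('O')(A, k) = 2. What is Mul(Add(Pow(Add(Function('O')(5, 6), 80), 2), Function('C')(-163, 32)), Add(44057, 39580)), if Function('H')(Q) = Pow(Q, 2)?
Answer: 2773570194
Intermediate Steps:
Function('C')(B, S) = Add(B, S, Pow(B, 2)) (Function('C')(B, S) = Add(Add(B, S), Pow(B, 2)) = Add(B, S, Pow(B, 2)))
Mul(Add(Pow(Add(Function('O')(5, 6), 80), 2), Function('C')(-163, 32)), Add(44057, 39580)) = Mul(Add(Pow(Add(2, 80), 2), Add(-163, 32, Pow(-163, 2))), Add(44057, 39580)) = Mul(Add(Pow(82, 2), Add(-163, 32, 26569)), 83637) = Mul(Add(6724, 26438), 83637) = Mul(33162, 83637) = 2773570194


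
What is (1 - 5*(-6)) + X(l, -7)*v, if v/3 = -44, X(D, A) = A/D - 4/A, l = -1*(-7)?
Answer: 613/7 ≈ 87.571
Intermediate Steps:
l = 7
X(D, A) = -4/A + A/D
v = -132 (v = 3*(-44) = -132)
(1 - 5*(-6)) + X(l, -7)*v = (1 - 5*(-6)) + (-4/(-7) - 7/7)*(-132) = (1 + 30) + (-4*(-⅐) - 7*⅐)*(-132) = 31 + (4/7 - 1)*(-132) = 31 - 3/7*(-132) = 31 + 396/7 = 613/7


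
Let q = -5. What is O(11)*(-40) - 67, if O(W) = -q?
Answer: -267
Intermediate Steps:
O(W) = 5 (O(W) = -1*(-5) = 5)
O(11)*(-40) - 67 = 5*(-40) - 67 = -200 - 67 = -267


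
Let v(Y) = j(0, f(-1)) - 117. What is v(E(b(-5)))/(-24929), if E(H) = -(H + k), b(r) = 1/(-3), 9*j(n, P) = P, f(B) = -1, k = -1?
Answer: 1054/224361 ≈ 0.0046978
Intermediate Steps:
j(n, P) = P/9
b(r) = -1/3
E(H) = 1 - H (E(H) = -(H - 1) = -(-1 + H) = 1 - H)
v(Y) = -1054/9 (v(Y) = (1/9)*(-1) - 117 = -1/9 - 117 = -1054/9)
v(E(b(-5)))/(-24929) = -1054/9/(-24929) = -1054/9*(-1/24929) = 1054/224361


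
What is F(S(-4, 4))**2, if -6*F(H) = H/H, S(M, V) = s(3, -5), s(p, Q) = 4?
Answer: 1/36 ≈ 0.027778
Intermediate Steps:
S(M, V) = 4
F(H) = -1/6 (F(H) = -H/(6*H) = -1/6*1 = -1/6)
F(S(-4, 4))**2 = (-1/6)**2 = 1/36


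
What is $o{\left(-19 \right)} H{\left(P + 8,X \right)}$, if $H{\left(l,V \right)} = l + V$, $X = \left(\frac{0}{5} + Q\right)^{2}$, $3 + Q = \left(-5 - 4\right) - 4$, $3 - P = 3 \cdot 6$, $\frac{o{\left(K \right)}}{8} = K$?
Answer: $-37848$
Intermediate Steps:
$o{\left(K \right)} = 8 K$
$P = -15$ ($P = 3 - 3 \cdot 6 = 3 - 18 = -15$)
$Q = -16$ ($Q = -3 - 13 = -16$)
$X = 256$ ($X = \left(\frac{0}{5} - 16\right)^{2} = \left(0 \cdot \frac{1}{5} - 16\right)^{2} = \left(0 - 16\right)^{2} = \left(-16\right)^{2} = 256$)
$H{\left(l,V \right)} = V + l$
$o{\left(-19 \right)} H{\left(P + 8,X \right)} = 8 \left(-19\right) \left(256 + \left(-15 + 8\right)\right) = - 152 \left(256 - 7\right) = \left(-152\right) 249 = -37848$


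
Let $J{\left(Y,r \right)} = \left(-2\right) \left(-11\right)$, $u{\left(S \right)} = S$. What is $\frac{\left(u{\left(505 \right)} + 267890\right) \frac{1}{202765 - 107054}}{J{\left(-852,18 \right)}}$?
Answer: $\frac{268395}{2105642} \approx 0.12746$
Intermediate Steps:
$J{\left(Y,r \right)} = 22$
$\frac{\left(u{\left(505 \right)} + 267890\right) \frac{1}{202765 - 107054}}{J{\left(-852,18 \right)}} = \frac{\left(505 + 267890\right) \frac{1}{202765 - 107054}}{22} = \frac{268395}{95711} \cdot \frac{1}{22} = \frac{268395}{2105642}$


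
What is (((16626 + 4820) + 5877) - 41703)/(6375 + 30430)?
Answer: -2876/7361 ≈ -0.39071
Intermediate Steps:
(((16626 + 4820) + 5877) - 41703)/(6375 + 30430) = ((21446 + 5877) - 41703)/36805 = (27323 - 41703)*(1/36805) = -14380*1/36805 = -2876/7361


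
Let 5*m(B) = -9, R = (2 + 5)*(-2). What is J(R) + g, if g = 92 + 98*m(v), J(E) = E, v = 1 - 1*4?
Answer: -492/5 ≈ -98.400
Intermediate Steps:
v = -3 (v = 1 - 4 = -3)
R = -14 (R = 7*(-2) = -14)
m(B) = -9/5 (m(B) = (⅕)*(-9) = -9/5)
g = -422/5 (g = 92 + 98*(-9/5) = 92 - 882/5 = -422/5 ≈ -84.400)
J(R) + g = -14 - 422/5 = -492/5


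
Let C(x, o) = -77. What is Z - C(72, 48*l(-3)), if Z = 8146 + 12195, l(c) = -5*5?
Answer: 20418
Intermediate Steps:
l(c) = -25
Z = 20341
Z - C(72, 48*l(-3)) = 20341 - 1*(-77) = 20341 + 77 = 20418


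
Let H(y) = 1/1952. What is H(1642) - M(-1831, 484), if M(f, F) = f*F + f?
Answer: 1733444321/1952 ≈ 8.8804e+5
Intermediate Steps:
H(y) = 1/1952
M(f, F) = f + F*f (M(f, F) = F*f + f = f + F*f)
H(1642) - M(-1831, 484) = 1/1952 - (-1831)*(1 + 484) = 1/1952 - (-1831)*485 = 1/1952 - 1*(-888035) = 1/1952 + 888035 = 1733444321/1952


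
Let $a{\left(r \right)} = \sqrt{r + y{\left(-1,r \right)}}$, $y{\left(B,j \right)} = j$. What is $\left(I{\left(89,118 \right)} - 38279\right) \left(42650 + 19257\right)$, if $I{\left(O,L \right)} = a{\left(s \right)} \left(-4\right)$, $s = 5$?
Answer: $-2369738053 - 247628 \sqrt{10} \approx -2.3705 \cdot 10^{9}$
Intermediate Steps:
$a{\left(r \right)} = \sqrt{2} \sqrt{r}$ ($a{\left(r \right)} = \sqrt{r + r} = \sqrt{2 r} = \sqrt{2} \sqrt{r}$)
$I{\left(O,L \right)} = - 4 \sqrt{10}$ ($I{\left(O,L \right)} = \sqrt{2} \sqrt{5} \left(-4\right) = \sqrt{10} \left(-4\right) = - 4 \sqrt{10}$)
$\left(I{\left(89,118 \right)} - 38279\right) \left(42650 + 19257\right) = \left(- 4 \sqrt{10} - 38279\right) \left(42650 + 19257\right) = \left(-38279 - 4 \sqrt{10}\right) 61907 = -2369738053 - 247628 \sqrt{10}$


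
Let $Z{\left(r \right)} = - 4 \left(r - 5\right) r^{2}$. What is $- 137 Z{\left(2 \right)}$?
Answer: $-6576$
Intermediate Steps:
$Z{\left(r \right)} = r^{2} \left(20 - 4 r\right)$ ($Z{\left(r \right)} = - 4 \left(-5 + r\right) r^{2} = \left(20 - 4 r\right) r^{2} = r^{2} \left(20 - 4 r\right)$)
$- 137 Z{\left(2 \right)} = - 137 \cdot 4 \cdot 2^{2} \left(5 - 2\right) = - 137 \cdot 4 \cdot 4 \left(5 - 2\right) = - 137 \cdot 4 \cdot 4 \cdot 3 = \left(-137\right) 48 = -6576$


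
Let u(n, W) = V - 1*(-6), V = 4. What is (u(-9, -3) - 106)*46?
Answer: -4416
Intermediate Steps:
u(n, W) = 10 (u(n, W) = 4 - 1*(-6) = 4 + 6 = 10)
(u(-9, -3) - 106)*46 = (10 - 106)*46 = -96*46 = -4416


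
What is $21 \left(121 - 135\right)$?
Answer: $-294$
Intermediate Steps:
$21 \left(121 - 135\right) = 21 \left(-14\right) = -294$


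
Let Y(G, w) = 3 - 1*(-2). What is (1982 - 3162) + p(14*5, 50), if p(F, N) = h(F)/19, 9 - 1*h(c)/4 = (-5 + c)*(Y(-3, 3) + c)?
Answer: -41884/19 ≈ -2204.4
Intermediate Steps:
Y(G, w) = 5 (Y(G, w) = 3 + 2 = 5)
h(c) = 36 - 4*(-5 + c)*(5 + c)
p(F, N) = 136/19 - 4*F**2/19 (p(F, N) = (136 - 4*F**2)/19 = (136 - 4*F**2)*(1/19) = 136/19 - 4*F**2/19)
(1982 - 3162) + p(14*5, 50) = (1982 - 3162) + (136/19 - 4*(14*5)**2/19) = -1180 + (136/19 - 4/19*70**2) = -1180 + (136/19 - 4/19*4900) = -1180 + (136/19 - 19600/19) = -1180 - 19464/19 = -41884/19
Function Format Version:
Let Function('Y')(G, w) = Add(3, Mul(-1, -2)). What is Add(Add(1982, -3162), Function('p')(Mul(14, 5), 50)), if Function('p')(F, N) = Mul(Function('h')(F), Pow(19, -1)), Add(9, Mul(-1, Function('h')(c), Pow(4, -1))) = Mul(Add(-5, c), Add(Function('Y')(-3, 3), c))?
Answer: Rational(-41884, 19) ≈ -2204.4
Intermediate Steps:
Function('Y')(G, w) = 5 (Function('Y')(G, w) = Add(3, 2) = 5)
Function('h')(c) = Add(36, Mul(-4, Add(-5, c), Add(5, c))) (Function('h')(c) = Add(36, Mul(-4, Mul(Add(-5, c), Add(5, c)))) = Add(36, Mul(-4, Add(-5, c), Add(5, c))))
Function('p')(F, N) = Add(Rational(136, 19), Mul(Rational(-4, 19), Pow(F, 2))) (Function('p')(F, N) = Mul(Add(136, Mul(-4, Pow(F, 2))), Pow(19, -1)) = Mul(Add(136, Mul(-4, Pow(F, 2))), Rational(1, 19)) = Add(Rational(136, 19), Mul(Rational(-4, 19), Pow(F, 2))))
Add(Add(1982, -3162), Function('p')(Mul(14, 5), 50)) = Add(Add(1982, -3162), Add(Rational(136, 19), Mul(Rational(-4, 19), Pow(Mul(14, 5), 2)))) = Add(-1180, Add(Rational(136, 19), Mul(Rational(-4, 19), Pow(70, 2)))) = Add(-1180, Add(Rational(136, 19), Mul(Rational(-4, 19), 4900))) = Add(-1180, Add(Rational(136, 19), Rational(-19600, 19))) = Add(-1180, Rational(-19464, 19)) = Rational(-41884, 19)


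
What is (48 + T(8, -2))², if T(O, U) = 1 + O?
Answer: 3249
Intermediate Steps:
(48 + T(8, -2))² = (48 + (1 + 8))² = (48 + 9)² = 57² = 3249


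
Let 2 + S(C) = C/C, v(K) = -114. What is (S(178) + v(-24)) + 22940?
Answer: 22825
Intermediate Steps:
S(C) = -1 (S(C) = -2 + C/C = -2 + 1 = -1)
(S(178) + v(-24)) + 22940 = (-1 - 114) + 22940 = -115 + 22940 = 22825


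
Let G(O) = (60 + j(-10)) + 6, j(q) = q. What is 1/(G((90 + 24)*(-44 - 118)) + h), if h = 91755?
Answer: 1/91811 ≈ 1.0892e-5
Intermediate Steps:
G(O) = 56 (G(O) = (60 - 10) + 6 = 50 + 6 = 56)
1/(G((90 + 24)*(-44 - 118)) + h) = 1/(56 + 91755) = 1/91811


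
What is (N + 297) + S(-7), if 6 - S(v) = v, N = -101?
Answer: 209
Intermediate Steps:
S(v) = 6 - v
(N + 297) + S(-7) = (-101 + 297) + (6 - 1*(-7)) = 196 + (6 + 7) = 196 + 13 = 209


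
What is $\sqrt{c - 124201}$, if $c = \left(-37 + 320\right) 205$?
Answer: $3 i \sqrt{7354} \approx 257.27 i$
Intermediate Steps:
$c = 58015$ ($c = 283 \cdot 205 = 58015$)
$\sqrt{c - 124201} = \sqrt{58015 - 124201} = \sqrt{-66186} = 3 i \sqrt{7354}$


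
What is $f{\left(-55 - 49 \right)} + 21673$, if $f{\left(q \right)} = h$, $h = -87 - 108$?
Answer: $21478$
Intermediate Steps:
$h = -195$
$f{\left(q \right)} = -195$
$f{\left(-55 - 49 \right)} + 21673 = -195 + 21673 = 21478$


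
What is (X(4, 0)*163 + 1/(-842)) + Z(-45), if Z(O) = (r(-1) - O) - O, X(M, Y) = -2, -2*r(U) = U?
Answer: -99146/421 ≈ -235.50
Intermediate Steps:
r(U) = -U/2
Z(O) = ½ - 2*O (Z(O) = (-½*(-1) - O) - O = (½ - O) - O = ½ - 2*O)
(X(4, 0)*163 + 1/(-842)) + Z(-45) = (-2*163 + 1/(-842)) + (½ - 2*(-45)) = (-326 - 1/842) + (½ + 90) = -274493/842 + 181/2 = -99146/421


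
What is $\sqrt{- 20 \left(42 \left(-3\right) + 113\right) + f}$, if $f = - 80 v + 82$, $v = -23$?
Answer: $\sqrt{2182} \approx 46.712$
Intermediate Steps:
$f = 1922$ ($f = \left(-80\right) \left(-23\right) + 82 = 1840 + 82 = 1922$)
$\sqrt{- 20 \left(42 \left(-3\right) + 113\right) + f} = \sqrt{- 20 \left(42 \left(-3\right) + 113\right) + 1922} = \sqrt{- 20 \left(-126 + 113\right) + 1922} = \sqrt{\left(-20\right) \left(-13\right) + 1922} = \sqrt{260 + 1922} = \sqrt{2182}$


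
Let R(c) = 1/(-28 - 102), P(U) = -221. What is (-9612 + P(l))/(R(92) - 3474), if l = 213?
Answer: 1278290/451621 ≈ 2.8304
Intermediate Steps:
R(c) = -1/130 (R(c) = 1/(-130) = -1/130)
(-9612 + P(l))/(R(92) - 3474) = (-9612 - 221)/(-1/130 - 3474) = -9833/(-451621/130) = -9833*(-130/451621) = 1278290/451621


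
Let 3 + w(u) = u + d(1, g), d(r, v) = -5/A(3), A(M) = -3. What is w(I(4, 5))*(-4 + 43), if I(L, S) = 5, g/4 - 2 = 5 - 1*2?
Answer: 143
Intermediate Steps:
g = 20 (g = 8 + 4*(5 - 1*2) = 8 + 4*(5 - 2) = 8 + 4*3 = 8 + 12 = 20)
d(r, v) = 5/3 (d(r, v) = -5/(-3) = -5*(-⅓) = 5/3)
w(u) = -4/3 + u (w(u) = -3 + (u + 5/3) = -3 + (5/3 + u) = -4/3 + u)
w(I(4, 5))*(-4 + 43) = (-4/3 + 5)*(-4 + 43) = (11/3)*39 = 143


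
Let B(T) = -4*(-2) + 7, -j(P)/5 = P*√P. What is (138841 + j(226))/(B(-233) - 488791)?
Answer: -138841/488776 + 565*√226/244388 ≈ -0.24930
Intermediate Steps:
j(P) = -5*P^(3/2) (j(P) = -5*P*√P = -5*P^(3/2))
B(T) = 15 (B(T) = 8 + 7 = 15)
(138841 + j(226))/(B(-233) - 488791) = (138841 - 1130*√226)/(15 - 488791) = (138841 - 1130*√226)/(-488776) = (138841 - 1130*√226)*(-1/488776) = -138841/488776 + 565*√226/244388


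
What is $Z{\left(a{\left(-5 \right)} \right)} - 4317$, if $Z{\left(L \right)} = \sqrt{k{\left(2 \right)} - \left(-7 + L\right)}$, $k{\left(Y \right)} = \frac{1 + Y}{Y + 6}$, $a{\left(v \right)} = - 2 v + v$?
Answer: $-4317 + \frac{\sqrt{38}}{4} \approx -4315.5$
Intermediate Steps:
$a{\left(v \right)} = - v$ ($a{\left(v \right)} = - 2 v + v = - v$)
$k{\left(Y \right)} = \frac{1 + Y}{6 + Y}$
$Z{\left(L \right)} = \sqrt{\frac{59}{8} - L}$ ($Z{\left(L \right)} = \sqrt{\frac{1 + 2}{6 + 2} - \left(-7 + L\right)} = \sqrt{\frac{1}{8} \cdot 3 - \left(-7 + L\right)} = \sqrt{\frac{3}{8} - \left(-7 + L\right)} = \sqrt{\frac{59}{8} - L}$)
$Z{\left(a{\left(-5 \right)} \right)} - 4317 = \frac{\sqrt{118 - 16 \left(\left(-1\right) \left(-5\right)\right)}}{4} - 4317 = \frac{\sqrt{118 - 80}}{4} - 4317 = \frac{\sqrt{38}}{4} - 4317 = -4317 + \frac{\sqrt{38}}{4}$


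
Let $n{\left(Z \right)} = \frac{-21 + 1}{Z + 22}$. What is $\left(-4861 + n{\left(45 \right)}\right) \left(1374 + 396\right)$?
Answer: $- \frac{576501390}{67} \approx -8.6045 \cdot 10^{6}$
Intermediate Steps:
$n{\left(Z \right)} = - \frac{20}{22 + Z}$
$\left(-4861 + n{\left(45 \right)}\right) \left(1374 + 396\right) = \left(-4861 - \frac{20}{22 + 45}\right) \left(1374 + 396\right) = \left(-4861 - \frac{20}{67}\right) 1770 = \left(- \frac{325707}{67}\right) 1770 = - \frac{576501390}{67}$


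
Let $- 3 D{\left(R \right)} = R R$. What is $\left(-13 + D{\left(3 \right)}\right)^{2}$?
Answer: $256$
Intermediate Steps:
$D{\left(R \right)} = - \frac{R^{2}}{3}$ ($D{\left(R \right)} = - \frac{R R}{3} = - \frac{R^{2}}{3}$)
$\left(-13 + D{\left(3 \right)}\right)^{2} = \left(-13 - \frac{3^{2}}{3}\right)^{2} = \left(-13 - 3\right)^{2} = \left(-16\right)^{2} = 256$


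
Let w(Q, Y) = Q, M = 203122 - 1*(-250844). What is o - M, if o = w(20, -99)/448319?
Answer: -203521583134/448319 ≈ -4.5397e+5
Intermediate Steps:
M = 453966 (M = 203122 + 250844 = 453966)
o = 20/448319 ≈ 4.4611e-5
o - M = 20/448319 - 1*453966 = 20/448319 - 453966 = -203521583134/448319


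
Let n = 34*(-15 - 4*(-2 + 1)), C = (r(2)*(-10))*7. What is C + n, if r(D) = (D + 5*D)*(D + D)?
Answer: -3734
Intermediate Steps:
r(D) = 12*D² (r(D) = (6*D)*(2*D) = 12*D²)
C = -3360 (C = ((12*2²)*(-10))*7 = ((12*4)*(-10))*7 = (48*(-10))*7 = -480*7 = -3360)
n = -374 (n = 34*(-15 - 4*(-1)) = 34*(-15 + 4) = 34*(-11) = -374)
C + n = -3360 - 374 = -3734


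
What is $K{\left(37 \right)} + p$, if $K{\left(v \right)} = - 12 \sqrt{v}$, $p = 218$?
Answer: $218 - 12 \sqrt{37} \approx 145.01$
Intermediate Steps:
$K{\left(37 \right)} + p = - 12 \sqrt{37} + 218 = 218 - 12 \sqrt{37}$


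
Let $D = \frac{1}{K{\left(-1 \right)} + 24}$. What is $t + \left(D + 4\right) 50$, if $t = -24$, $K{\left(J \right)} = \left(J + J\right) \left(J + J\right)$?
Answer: $\frac{2489}{14} \approx 177.79$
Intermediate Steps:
$K{\left(J \right)} = 4 J^{2}$ ($K{\left(J \right)} = 2 J 2 J = 4 J^{2}$)
$D = \frac{1}{28}$ ($D = \frac{1}{4 \left(-1\right)^{2} + 24} = \frac{1}{4 \cdot 1 + 24} = \frac{1}{4 + 24} = \frac{1}{28} \approx 0.035714$)
$t + \left(D + 4\right) 50 = -24 + \left(\frac{1}{28} + 4\right) 50 = -24 + \frac{113}{28} \cdot 50 = -24 + \frac{2825}{14} = \frac{2489}{14}$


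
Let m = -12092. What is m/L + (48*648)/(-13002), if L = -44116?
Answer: -50623495/23899843 ≈ -2.1182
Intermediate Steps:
m/L + (48*648)/(-13002) = -12092/(-44116) + (48*648)/(-13002) = -12092*(-1/44116) + 31104*(-1/13002) = 3023/11029 - 5184/2167 = -50623495/23899843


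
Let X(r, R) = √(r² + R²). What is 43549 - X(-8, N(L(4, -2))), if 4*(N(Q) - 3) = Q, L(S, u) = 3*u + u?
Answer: 43549 - √65 ≈ 43541.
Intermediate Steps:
L(S, u) = 4*u
N(Q) = 3 + Q/4
X(r, R) = √(R² + r²)
43549 - X(-8, N(L(4, -2))) = 43549 - √((3 + (4*(-2))/4)² + (-8)²) = 43549 - √((3 + (¼)*(-8))² + 64) = 43549 - √((3 - 2)² + 64) = 43549 - √(1² + 64) = 43549 - √(1 + 64) = 43549 - √65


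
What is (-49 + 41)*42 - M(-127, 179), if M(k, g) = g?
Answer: -515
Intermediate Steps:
(-49 + 41)*42 - M(-127, 179) = (-49 + 41)*42 - 1*179 = -8*42 - 179 = -336 - 179 = -515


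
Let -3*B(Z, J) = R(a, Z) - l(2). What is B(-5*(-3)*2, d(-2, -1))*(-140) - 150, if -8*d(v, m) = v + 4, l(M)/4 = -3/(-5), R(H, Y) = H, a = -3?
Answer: -402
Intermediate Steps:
l(M) = 12/5 (l(M) = 4*(-3/(-5)) = 4*(-3*(-⅕)) = 4*(⅗) = 12/5)
d(v, m) = -½ - v/8 (d(v, m) = -(v + 4)/8 = -(4 + v)/8 = -½ - v/8)
B(Z, J) = 9/5 (B(Z, J) = -(-3 - 1*12/5)/3 = -(-3 - 12/5)/3 = -⅓*(-27/5) = 9/5)
B(-5*(-3)*2, d(-2, -1))*(-140) - 150 = (9/5)*(-140) - 150 = -252 - 150 = -402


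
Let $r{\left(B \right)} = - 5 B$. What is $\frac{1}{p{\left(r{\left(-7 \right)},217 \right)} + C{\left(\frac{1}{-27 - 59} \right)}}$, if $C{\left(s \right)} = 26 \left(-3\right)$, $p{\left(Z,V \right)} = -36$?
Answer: $- \frac{1}{114} \approx -0.0087719$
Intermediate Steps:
$C{\left(s \right)} = -78$
$\frac{1}{p{\left(r{\left(-7 \right)},217 \right)} + C{\left(\frac{1}{-27 - 59} \right)}} = \frac{1}{-36 - 78} = \frac{1}{-114} = - \frac{1}{114}$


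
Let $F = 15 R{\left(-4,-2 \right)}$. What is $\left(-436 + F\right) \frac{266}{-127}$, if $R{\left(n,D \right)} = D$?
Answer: $\frac{123956}{127} \approx 976.03$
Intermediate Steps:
$F = -30$ ($F = 15 \left(-2\right) = -30$)
$\left(-436 + F\right) \frac{266}{-127} = \left(-436 - 30\right) \frac{266}{-127} = - 466 \cdot 266 \left(- \frac{1}{127}\right) = \left(-466\right) \left(- \frac{266}{127}\right) = \frac{123956}{127}$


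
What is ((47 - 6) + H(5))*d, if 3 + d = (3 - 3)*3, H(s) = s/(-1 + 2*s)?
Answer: -374/3 ≈ -124.67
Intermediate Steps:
d = -3 (d = -3 + (3 - 3)*3 = -3 + 0*3 = -3 + 0 = -3)
((47 - 6) + H(5))*d = ((47 - 6) + 5/(-1 + 2*5))*(-3) = (41 + 5/(-1 + 10))*(-3) = (41 + 5/9)*(-3) = (374/9)*(-3) = -374/3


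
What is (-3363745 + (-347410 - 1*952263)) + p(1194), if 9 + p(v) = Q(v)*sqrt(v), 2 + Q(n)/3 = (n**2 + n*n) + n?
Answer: -4663427 + 8557392*sqrt(1194) ≈ 2.9103e+8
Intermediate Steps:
Q(n) = -6 + 3*n + 6*n**2 (Q(n) = -6 + 3*((n**2 + n*n) + n) = -6 + 3*((n**2 + n**2) + n) = -6 + 3*(2*n**2 + n) = -6 + 3*(n + 2*n**2) = -6 + (3*n + 6*n**2) = -6 + 3*n + 6*n**2)
p(v) = -9 + sqrt(v)*(-6 + 3*v + 6*v**2) (p(v) = -9 + (-6 + 3*v + 6*v**2)*sqrt(v) = -9 + sqrt(v)*(-6 + 3*v + 6*v**2))
(-3363745 + (-347410 - 1*952263)) + p(1194) = (-3363745 + (-347410 - 1*952263)) + (-9 + 3*sqrt(1194)*(-2 + 1194 + 2*1194**2)) = (-3363745 + (-347410 - 952263)) + (-9 + 3*sqrt(1194)*(-2 + 1194 + 2*1425636)) = (-3363745 - 1299673) + (-9 + 3*sqrt(1194)*(-2 + 1194 + 2851272)) = -4663418 + (-9 + 3*sqrt(1194)*2852464) = -4663418 + (-9 + 8557392*sqrt(1194)) = -4663427 + 8557392*sqrt(1194)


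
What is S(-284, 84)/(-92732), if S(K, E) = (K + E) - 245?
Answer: 445/92732 ≈ 0.0047988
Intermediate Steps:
S(K, E) = -245 + E + K (S(K, E) = (E + K) - 245 = -245 + E + K)
S(-284, 84)/(-92732) = (-245 + 84 - 284)/(-92732) = -445*(-1/92732) = 445/92732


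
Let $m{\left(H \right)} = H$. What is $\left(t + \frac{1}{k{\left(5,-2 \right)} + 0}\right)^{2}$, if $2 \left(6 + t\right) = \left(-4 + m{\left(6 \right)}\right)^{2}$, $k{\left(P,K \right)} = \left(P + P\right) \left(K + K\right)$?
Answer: $\frac{25921}{1600} \approx 16.201$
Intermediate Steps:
$k{\left(P,K \right)} = 4 K P$ ($k{\left(P,K \right)} = 2 P 2 K = 4 K P$)
$t = -4$ ($t = -6 + \frac{\left(-4 + 6\right)^{2}}{2} = -6 + \frac{2^{2}}{2} = -6 + \frac{1}{2} \cdot 4 = -6 + 2 = -4$)
$\left(t + \frac{1}{k{\left(5,-2 \right)} + 0}\right)^{2} = \left(-4 + \frac{1}{4 \left(-2\right) 5 + 0}\right)^{2} = \left(-4 + \frac{1}{-40 + 0}\right)^{2} = \left(-4 + \frac{1}{-40}\right)^{2} = \left(-4 - \frac{1}{40}\right)^{2} = \left(- \frac{161}{40}\right)^{2} = \frac{25921}{1600}$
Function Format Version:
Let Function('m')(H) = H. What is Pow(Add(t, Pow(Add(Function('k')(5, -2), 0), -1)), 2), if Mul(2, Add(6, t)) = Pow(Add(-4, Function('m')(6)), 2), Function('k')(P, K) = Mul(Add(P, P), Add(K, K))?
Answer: Rational(25921, 1600) ≈ 16.201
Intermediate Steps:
Function('k')(P, K) = Mul(4, K, P) (Function('k')(P, K) = Mul(Mul(2, P), Mul(2, K)) = Mul(4, K, P))
t = -4 (t = Add(-6, Mul(Rational(1, 2), Pow(Add(-4, 6), 2))) = Add(-6, Mul(Rational(1, 2), Pow(2, 2))) = Add(-6, Mul(Rational(1, 2), 4)) = Add(-6, 2) = -4)
Pow(Add(t, Pow(Add(Function('k')(5, -2), 0), -1)), 2) = Pow(Add(-4, Pow(Add(Mul(4, -2, 5), 0), -1)), 2) = Pow(Add(-4, Pow(Add(-40, 0), -1)), 2) = Pow(Add(-4, Pow(-40, -1)), 2) = Pow(Add(-4, Rational(-1, 40)), 2) = Pow(Rational(-161, 40), 2) = Rational(25921, 1600)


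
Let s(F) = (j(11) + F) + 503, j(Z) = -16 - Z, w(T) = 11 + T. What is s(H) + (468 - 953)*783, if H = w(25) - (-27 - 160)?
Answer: -379056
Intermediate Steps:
H = 223 (H = (11 + 25) - (-27 - 160) = 36 - 1*(-187) = 36 + 187 = 223)
s(F) = 476 + F (s(F) = ((-16 - 1*11) + F) + 503 = ((-16 - 11) + F) + 503 = (-27 + F) + 503 = 476 + F)
s(H) + (468 - 953)*783 = (476 + 223) + (468 - 953)*783 = 699 - 485*783 = 699 - 379755 = -379056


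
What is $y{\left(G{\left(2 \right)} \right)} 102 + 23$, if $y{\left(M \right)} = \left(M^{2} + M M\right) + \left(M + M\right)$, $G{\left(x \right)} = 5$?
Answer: $6143$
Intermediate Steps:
$y{\left(M \right)} = 2 M + 2 M^{2}$ ($y{\left(M \right)} = \left(M^{2} + M^{2}\right) + 2 M = 2 M^{2} + 2 M = 2 M + 2 M^{2}$)
$y{\left(G{\left(2 \right)} \right)} 102 + 23 = 2 \cdot 5 \left(1 + 5\right) 102 + 23 = 2 \cdot 5 \cdot 6 \cdot 102 + 23 = 60 \cdot 102 + 23 = 6120 + 23 = 6143$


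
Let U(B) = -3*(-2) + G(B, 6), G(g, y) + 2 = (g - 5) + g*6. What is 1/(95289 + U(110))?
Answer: 1/96058 ≈ 1.0410e-5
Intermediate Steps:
G(g, y) = -7 + 7*g (G(g, y) = -2 + ((g - 5) + g*6) = -2 + ((-5 + g) + 6*g) = -2 + (-5 + 7*g) = -7 + 7*g)
U(B) = -1 + 7*B (U(B) = -3*(-2) + (-7 + 7*B) = 6 + (-7 + 7*B) = -1 + 7*B)
1/(95289 + U(110)) = 1/(95289 + (-1 + 7*110)) = 1/(95289 + (-1 + 770)) = 1/(95289 + 769) = 1/96058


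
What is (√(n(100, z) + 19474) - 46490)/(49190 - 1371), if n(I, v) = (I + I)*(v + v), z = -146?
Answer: -46490/47819 + I*√38926/47819 ≈ -0.97221 + 0.0041259*I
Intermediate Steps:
n(I, v) = 4*I*v (n(I, v) = (2*I)*(2*v) = 4*I*v)
(√(n(100, z) + 19474) - 46490)/(49190 - 1371) = (√(4*100*(-146) + 19474) - 46490)/(49190 - 1371) = (√(-58400 + 19474) - 46490)/47819 = (√(-38926) - 46490)*(1/47819) = (I*√38926 - 46490)*(1/47819) = (-46490 + I*√38926)*(1/47819) = -46490/47819 + I*√38926/47819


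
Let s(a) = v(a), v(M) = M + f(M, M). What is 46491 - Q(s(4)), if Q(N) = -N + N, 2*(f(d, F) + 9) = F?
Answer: 46491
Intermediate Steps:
f(d, F) = -9 + F/2
v(M) = -9 + 3*M/2 (v(M) = M + (-9 + M/2) = -9 + 3*M/2)
s(a) = -9 + 3*a/2
Q(N) = 0
46491 - Q(s(4)) = 46491 - 1*0 = 46491 + 0 = 46491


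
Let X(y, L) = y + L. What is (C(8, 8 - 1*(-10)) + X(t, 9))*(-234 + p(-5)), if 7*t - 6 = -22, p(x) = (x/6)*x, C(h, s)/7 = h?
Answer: -86483/6 ≈ -14414.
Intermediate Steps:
C(h, s) = 7*h
p(x) = x²/6 (p(x) = (x/6)*x = x²/6)
t = -16/7 (t = 6/7 + (⅐)*(-22) = 6/7 - 22/7 = -16/7 ≈ -2.2857)
X(y, L) = L + y
(C(8, 8 - 1*(-10)) + X(t, 9))*(-234 + p(-5)) = (7*8 + (9 - 16/7))*(-234 + (⅙)*(-5)²) = (56 + 47/7)*(-234 + (⅙)*25) = 439*(-234 + 25/6)/7 = (439/7)*(-1379/6) = -86483/6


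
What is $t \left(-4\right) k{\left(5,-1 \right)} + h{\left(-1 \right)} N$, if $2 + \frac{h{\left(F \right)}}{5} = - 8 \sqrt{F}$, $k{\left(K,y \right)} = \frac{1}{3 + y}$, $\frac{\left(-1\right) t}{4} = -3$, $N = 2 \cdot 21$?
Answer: $-444 - 1680 i \approx -444.0 - 1680.0 i$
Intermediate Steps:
$N = 42$
$t = 12$ ($t = \left(-4\right) \left(-3\right) = 12$)
$h{\left(F \right)} = -10 - 40 \sqrt{F}$ ($h{\left(F \right)} = -10 + 5 \left(- 8 \sqrt{F}\right) = -10 - 40 \sqrt{F}$)
$t \left(-4\right) k{\left(5,-1 \right)} + h{\left(-1 \right)} N = \frac{12 \left(-4\right)}{3 - 1} + \left(-10 - 40 \sqrt{-1}\right) 42 = - \frac{48}{2} + \left(-10 - 40 i\right) 42 = \left(-48\right) \frac{1}{2} - \left(420 + 1680 i\right) = -24 - \left(420 + 1680 i\right) = -444 - 1680 i$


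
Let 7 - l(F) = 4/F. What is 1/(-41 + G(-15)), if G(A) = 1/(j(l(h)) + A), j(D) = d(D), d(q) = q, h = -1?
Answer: -4/165 ≈ -0.024242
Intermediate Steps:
l(F) = 7 - 4/F
j(D) = D
G(A) = 1/(11 + A) (G(A) = 1/((7 - 4/(-1)) + A) = 1/((7 - 4*(-1)) + A) = 1/((7 + 4) + A) = 1/(11 + A))
1/(-41 + G(-15)) = 1/(-41 + 1/(11 - 15)) = 1/(-41 + 1/(-4)) = 1/(-41 - ¼) = 1/(-165/4) = -4/165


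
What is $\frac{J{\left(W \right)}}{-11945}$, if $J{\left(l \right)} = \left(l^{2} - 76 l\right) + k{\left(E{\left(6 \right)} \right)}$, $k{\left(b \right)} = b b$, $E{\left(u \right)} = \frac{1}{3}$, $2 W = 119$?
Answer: $\frac{35339}{430020} \approx 0.08218$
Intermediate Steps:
$W = \frac{119}{2}$ ($W = \frac{1}{2} \cdot 119 = \frac{119}{2} \approx 59.5$)
$E{\left(u \right)} = \frac{1}{3}$
$k{\left(b \right)} = b^{2}$
$J{\left(l \right)} = \frac{1}{9} + l^{2} - 76 l$ ($J{\left(l \right)} = \left(l^{2} - 76 l\right) + \left(\frac{1}{3}\right)^{2} = \left(l^{2} - 76 l\right) + \frac{1}{9} = \frac{1}{9} + l^{2} - 76 l$)
$\frac{J{\left(W \right)}}{-11945} = \frac{\frac{1}{9} + \left(\frac{119}{2}\right)^{2} - 4522}{-11945} = \left(\frac{1}{9} + \frac{14161}{4} - 4522\right) \left(- \frac{1}{11945}\right) = \left(- \frac{35339}{36}\right) \left(- \frac{1}{11945}\right) = \frac{35339}{430020}$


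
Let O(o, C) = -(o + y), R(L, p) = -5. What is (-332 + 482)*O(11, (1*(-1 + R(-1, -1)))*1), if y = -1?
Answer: -1500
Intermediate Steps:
O(o, C) = 1 - o (O(o, C) = -(o - 1) = -(-1 + o) = 1 - o)
(-332 + 482)*O(11, (1*(-1 + R(-1, -1)))*1) = (-332 + 482)*(1 - 1*11) = 150*(1 - 11) = 150*(-10) = -1500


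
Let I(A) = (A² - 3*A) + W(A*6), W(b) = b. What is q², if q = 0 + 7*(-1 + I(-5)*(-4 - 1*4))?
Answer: 321489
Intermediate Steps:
I(A) = A² + 3*A (I(A) = (A² - 3*A) + A*6 = (A² - 3*A) + 6*A = A² + 3*A)
q = -567 (q = 0 + 7*(-1 + (-5*(3 - 5))*(-4 - 1*4)) = 0 + 7*(-1 + (-5*(-2))*(-4 - 4)) = 0 + 7*(-1 + 10*(-8)) = 0 + 7*(-1 - 80) = 0 + 7*(-81) = 0 - 567 = -567)
q² = (-567)² = 321489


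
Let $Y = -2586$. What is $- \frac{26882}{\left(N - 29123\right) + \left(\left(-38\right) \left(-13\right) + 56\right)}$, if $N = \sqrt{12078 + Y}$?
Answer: $\frac{768099386}{816406837} + \frac{53764 \sqrt{2373}}{816406837} \approx 0.94404$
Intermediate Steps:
$N = 2 \sqrt{2373}$ ($N = \sqrt{12078 - 2586} = \sqrt{9492} = 2 \sqrt{2373} \approx 97.427$)
$- \frac{26882}{\left(N - 29123\right) + \left(\left(-38\right) \left(-13\right) + 56\right)} = - \frac{26882}{\left(2 \sqrt{2373} - 29123\right) + \left(\left(-38\right) \left(-13\right) + 56\right)} = - \frac{26882}{\left(-29123 + 2 \sqrt{2373}\right) + \left(494 + 56\right)} = - \frac{26882}{\left(-29123 + 2 \sqrt{2373}\right) + 550} = - \frac{26882}{-28573 + 2 \sqrt{2373}}$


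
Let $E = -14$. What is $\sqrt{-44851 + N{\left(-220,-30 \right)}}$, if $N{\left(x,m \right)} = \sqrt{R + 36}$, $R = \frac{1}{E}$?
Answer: $\frac{\sqrt{-8790796 + 14 \sqrt{7042}}}{14} \approx 211.77 i$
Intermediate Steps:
$R = - \frac{1}{14}$ ($R = \frac{1}{-14} = - \frac{1}{14} \approx -0.071429$)
$N{\left(x,m \right)} = \frac{\sqrt{7042}}{14}$ ($N{\left(x,m \right)} = \sqrt{- \frac{1}{14} + 36} = \sqrt{\frac{503}{14}} = \frac{\sqrt{7042}}{14}$)
$\sqrt{-44851 + N{\left(-220,-30 \right)}} = \sqrt{-44851 + \frac{\sqrt{7042}}{14}}$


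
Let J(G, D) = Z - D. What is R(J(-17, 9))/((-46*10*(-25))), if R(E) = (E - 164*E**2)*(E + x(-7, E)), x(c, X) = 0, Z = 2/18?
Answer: 840256/83835 ≈ 10.023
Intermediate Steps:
Z = 1/9 (Z = 2*(1/18) = 1/9 ≈ 0.11111)
J(G, D) = 1/9 - D
R(E) = E*(E - 164*E**2) (R(E) = (E - 164*E**2)*(E + 0) = (E - 164*E**2)*E = E*(E - 164*E**2))
R(J(-17, 9))/((-46*10*(-25))) = ((1/9 - 1*9)**2*(1 - 164*(1/9 - 1*9)))/((-46*10*(-25))) = ((1/9 - 9)**2*(1 - 164*(1/9 - 9)))/((-460*(-25))) = ((-80/9)**2*(1 - 164*(-80/9)))/11500 = (6400*(1 + 13120/9)/81)*(1/11500) = ((6400/81)*(13129/9))*(1/11500) = (84025600/729)*(1/11500) = 840256/83835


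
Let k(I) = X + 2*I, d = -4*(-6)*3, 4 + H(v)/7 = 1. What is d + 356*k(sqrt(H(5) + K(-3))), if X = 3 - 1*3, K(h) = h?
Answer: 72 + 1424*I*sqrt(6) ≈ 72.0 + 3488.1*I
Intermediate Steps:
H(v) = -21 (H(v) = -28 + 7*1 = -28 + 7 = -21)
X = 0 (X = 3 - 3 = 0)
d = 72 (d = 24*3 = 72)
k(I) = 2*I (k(I) = 0 + 2*I = 2*I)
d + 356*k(sqrt(H(5) + K(-3))) = 72 + 356*(2*sqrt(-21 - 3)) = 72 + 356*(2*sqrt(-24)) = 72 + 356*(2*(2*I*sqrt(6))) = 72 + 356*(4*I*sqrt(6)) = 72 + 1424*I*sqrt(6)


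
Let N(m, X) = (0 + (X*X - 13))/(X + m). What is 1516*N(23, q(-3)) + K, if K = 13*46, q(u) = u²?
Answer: 7639/2 ≈ 3819.5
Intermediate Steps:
K = 598
N(m, X) = (-13 + X²)/(X + m) (N(m, X) = (0 + (X² - 13))/(X + m) = (0 + (-13 + X²))/(X + m) = (-13 + X²)/(X + m))
1516*N(23, q(-3)) + K = 1516*((-13 + ((-3)²)²)/((-3)² + 23)) + 598 = 1516*((-13 + 9²)/(9 + 23)) + 598 = 1516*((-13 + 81)/32) + 598 = 1516*((1/32)*68) + 598 = 1516*(17/8) + 598 = 6443/2 + 598 = 7639/2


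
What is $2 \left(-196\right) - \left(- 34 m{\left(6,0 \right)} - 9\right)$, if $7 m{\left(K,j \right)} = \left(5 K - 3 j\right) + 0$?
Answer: $- \frac{1661}{7} \approx -237.29$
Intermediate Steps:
$m{\left(K,j \right)} = - \frac{3 j}{7} + \frac{5 K}{7}$ ($m{\left(K,j \right)} = \frac{\left(5 K - 3 j\right) + 0}{7} = \frac{\left(- 3 j + 5 K\right) + 0}{7} = \frac{- 3 j + 5 K}{7} = - \frac{3 j}{7} + \frac{5 K}{7}$)
$2 \left(-196\right) - \left(- 34 m{\left(6,0 \right)} - 9\right) = 2 \left(-196\right) - \left(- 34 \left(\left(- \frac{3}{7}\right) 0 + \frac{5}{7} \cdot 6\right) - 9\right) = -392 - \left(- 34 \left(0 + \frac{30}{7}\right) - 9\right) = -392 - \left(\left(-34\right) \frac{30}{7} - 9\right) = -392 - \left(- \frac{1020}{7} - 9\right) = -392 - - \frac{1083}{7} = -392 + \frac{1083}{7} = - \frac{1661}{7}$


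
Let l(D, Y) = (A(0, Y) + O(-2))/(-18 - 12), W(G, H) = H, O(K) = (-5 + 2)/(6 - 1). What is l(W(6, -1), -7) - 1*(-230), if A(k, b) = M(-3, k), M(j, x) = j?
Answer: 5753/25 ≈ 230.12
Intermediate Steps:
A(k, b) = -3
O(K) = -⅗ (O(K) = -3/5 = -3*⅕ = -⅗)
l(D, Y) = 3/25 (l(D, Y) = (-3 - ⅗)/(-18 - 12) = -18/5/(-30) = -18/5*(-1/30) = 3/25)
l(W(6, -1), -7) - 1*(-230) = 3/25 - 1*(-230) = 3/25 + 230 = 5753/25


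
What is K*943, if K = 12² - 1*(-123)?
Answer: 251781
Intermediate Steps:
K = 267 (K = 144 + 123 = 267)
K*943 = 267*943 = 251781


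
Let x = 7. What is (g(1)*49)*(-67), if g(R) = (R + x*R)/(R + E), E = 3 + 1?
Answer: -26264/5 ≈ -5252.8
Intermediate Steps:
E = 4
g(R) = 8*R/(4 + R) (g(R) = (R + 7*R)/(R + 4) = (8*R)/(4 + R) = 8*R/(4 + R))
(g(1)*49)*(-67) = ((8*1/(4 + 1))*49)*(-67) = ((8*1/5)*49)*(-67) = ((8*1*(1/5))*49)*(-67) = ((8/5)*49)*(-67) = (392/5)*(-67) = -26264/5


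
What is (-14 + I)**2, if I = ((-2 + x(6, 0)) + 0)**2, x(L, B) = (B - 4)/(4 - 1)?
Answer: 676/81 ≈ 8.3457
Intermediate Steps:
x(L, B) = -4/3 + B/3 (x(L, B) = (-4 + B)/3 = (-4 + B)*(1/3) = -4/3 + B/3)
I = 100/9 (I = ((-2 + (-4/3 + (1/3)*0)) + 0)**2 = ((-2 + (-4/3 + 0)) + 0)**2 = ((-2 - 4/3) + 0)**2 = (-10/3 + 0)**2 = (-10/3)**2 = 100/9 ≈ 11.111)
(-14 + I)**2 = (-14 + 100/9)**2 = (-26/9)**2 = 676/81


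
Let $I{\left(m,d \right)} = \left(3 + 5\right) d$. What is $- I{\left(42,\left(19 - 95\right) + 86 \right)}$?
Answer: $-80$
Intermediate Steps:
$I{\left(m,d \right)} = 8 d$
$- I{\left(42,\left(19 - 95\right) + 86 \right)} = - 8 \left(\left(19 - 95\right) + 86\right) = - 8 \left(-76 + 86\right) = - 8 \cdot 10 = \left(-1\right) 80 = -80$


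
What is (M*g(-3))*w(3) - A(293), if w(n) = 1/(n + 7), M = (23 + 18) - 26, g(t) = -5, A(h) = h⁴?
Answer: -14740101617/2 ≈ -7.3700e+9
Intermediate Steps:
M = 15 (M = 41 - 26 = 15)
w(n) = 1/(7 + n)
(M*g(-3))*w(3) - A(293) = (15*(-5))/(7 + 3) - 1*293⁴ = -75/10 - 1*7370050801 = -75*⅒ - 7370050801 = -15/2 - 7370050801 = -14740101617/2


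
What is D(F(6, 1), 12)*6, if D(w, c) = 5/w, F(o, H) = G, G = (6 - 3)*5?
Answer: 2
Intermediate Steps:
G = 15 (G = 3*5 = 15)
F(o, H) = 15
D(F(6, 1), 12)*6 = (5/15)*6 = (5*(1/15))*6 = (⅓)*6 = 2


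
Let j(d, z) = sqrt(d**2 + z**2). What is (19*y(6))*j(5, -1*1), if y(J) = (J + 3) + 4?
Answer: 247*sqrt(26) ≈ 1259.5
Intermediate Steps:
y(J) = 7 + J (y(J) = (3 + J) + 4 = 7 + J)
(19*y(6))*j(5, -1*1) = (19*(7 + 6))*sqrt(5**2 + (-1*1)**2) = (19*13)*sqrt(25 + (-1)**2) = 247*sqrt(25 + 1) = 247*sqrt(26)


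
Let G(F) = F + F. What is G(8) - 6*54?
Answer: -308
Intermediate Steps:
G(F) = 2*F
G(8) - 6*54 = 2*8 - 6*54 = 16 - 324 = -308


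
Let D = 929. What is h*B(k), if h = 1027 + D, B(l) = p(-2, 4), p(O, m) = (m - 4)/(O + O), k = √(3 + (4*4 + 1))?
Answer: 0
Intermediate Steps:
k = 2*√5 (k = √(3 + (16 + 1)) = √(3 + 17) = √20 = 2*√5 ≈ 4.4721)
p(O, m) = (-4 + m)/(2*O) (p(O, m) = (-4 + m)/((2*O)) = (-4 + m)*(1/(2*O)) = (-4 + m)/(2*O))
B(l) = 0 (B(l) = (½)*(-4 + 4)/(-2) = (½)*(-½)*0 = 0)
h = 1956 (h = 1027 + 929 = 1956)
h*B(k) = 1956*0 = 0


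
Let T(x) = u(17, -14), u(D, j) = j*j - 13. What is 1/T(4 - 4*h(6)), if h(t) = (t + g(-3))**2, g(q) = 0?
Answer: 1/183 ≈ 0.0054645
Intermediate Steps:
u(D, j) = -13 + j**2 (u(D, j) = j**2 - 13 = -13 + j**2)
h(t) = t**2 (h(t) = (t + 0)**2 = t**2)
T(x) = 183 (T(x) = -13 + (-14)**2 = -13 + 196 = 183)
1/T(4 - 4*h(6)) = 1/183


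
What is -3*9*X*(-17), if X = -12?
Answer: -5508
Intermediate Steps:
-3*9*X*(-17) = -3*9*(-12)*(-17) = -(-324)*(-17) = -3*1836 = -5508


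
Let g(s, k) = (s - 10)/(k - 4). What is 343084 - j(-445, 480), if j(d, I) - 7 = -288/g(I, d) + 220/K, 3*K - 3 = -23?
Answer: 80566194/235 ≈ 3.4284e+5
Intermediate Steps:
g(s, k) = (-10 + s)/(-4 + k)
K = -20/3 (K = 1 + (⅓)*(-23) = 1 - 23/3 = -20/3 ≈ -6.6667)
j(d, I) = -26 - 288*(-4 + d)/(-10 + I) (j(d, I) = 7 + (-288*(-4 + d)/(-10 + I) + 220/(-20/3)) = 7 + (-288*(-4 + d)/(-10 + I) + 220*(-3/20)) = 7 + (-288*(-4 + d)/(-10 + I) - 33) = 7 + (-33 - 288*(-4 + d)/(-10 + I)) = -26 - 288*(-4 + d)/(-10 + I))
343084 - j(-445, 480) = 343084 - 2*(706 - 144*(-445) - 13*480)/(-10 + 480) = 343084 - 2*(706 + 64080 - 6240)/470 = 343084 - 2*58546/470 = 343084 - 1*58546/235 = 343084 - 58546/235 = 80566194/235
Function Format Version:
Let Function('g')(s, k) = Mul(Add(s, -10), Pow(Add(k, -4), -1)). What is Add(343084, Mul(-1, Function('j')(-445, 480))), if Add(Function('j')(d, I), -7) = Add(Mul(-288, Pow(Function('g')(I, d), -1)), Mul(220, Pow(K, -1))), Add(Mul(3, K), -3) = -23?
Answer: Rational(80566194, 235) ≈ 3.4284e+5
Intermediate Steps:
Function('g')(s, k) = Mul(Pow(Add(-4, k), -1), Add(-10, s)) (Function('g')(s, k) = Mul(Add(-10, s), Pow(Add(-4, k), -1)) = Mul(Pow(Add(-4, k), -1), Add(-10, s)))
K = Rational(-20, 3) (K = Add(1, Mul(Rational(1, 3), -23)) = Add(1, Rational(-23, 3)) = Rational(-20, 3) ≈ -6.6667)
Function('j')(d, I) = Add(-26, Mul(-288, Pow(Add(-10, I), -1), Add(-4, d))) (Function('j')(d, I) = Add(7, Add(Mul(-288, Pow(Mul(Pow(Add(-4, d), -1), Add(-10, I)), -1)), Mul(220, Pow(Rational(-20, 3), -1)))) = Add(7, Add(Mul(-288, Mul(Pow(Add(-10, I), -1), Add(-4, d))), Mul(220, Rational(-3, 20)))) = Add(7, Add(Mul(-288, Pow(Add(-10, I), -1), Add(-4, d)), -33)) = Add(7, Add(-33, Mul(-288, Pow(Add(-10, I), -1), Add(-4, d)))) = Add(-26, Mul(-288, Pow(Add(-10, I), -1), Add(-4, d))))
Add(343084, Mul(-1, Function('j')(-445, 480))) = Add(343084, Mul(-1, Mul(2, Pow(Add(-10, 480), -1), Add(706, Mul(-144, -445), Mul(-13, 480))))) = Add(343084, Mul(-1, Mul(2, Pow(470, -1), Add(706, 64080, -6240)))) = Add(343084, Mul(-1, Mul(2, Rational(1, 470), 58546))) = Add(343084, Mul(-1, Rational(58546, 235))) = Add(343084, Rational(-58546, 235)) = Rational(80566194, 235)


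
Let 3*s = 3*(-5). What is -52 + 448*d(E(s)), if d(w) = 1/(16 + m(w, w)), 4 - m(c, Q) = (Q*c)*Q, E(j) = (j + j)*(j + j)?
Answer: -12999852/249995 ≈ -52.000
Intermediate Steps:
s = -5 (s = (3*(-5))/3 = (1/3)*(-15) = -5)
E(j) = 4*j**2 (E(j) = (2*j)*(2*j) = 4*j**2)
m(c, Q) = 4 - c*Q**2 (m(c, Q) = 4 - Q*c*Q = 4 - c*Q**2)
d(w) = 1/(20 - w**3) (d(w) = 1/(16 + (4 - w*w**2)) = 1/(16 + (4 - w**3)) = 1/(20 - w**3))
-52 + 448*d(E(s)) = -52 + 448*(-1/(-20 + (4*(-5)**2)**3)) = -52 + 448*(-1/(-20 + (4*25)**3)) = -52 + 448*(-1/(-20 + 100**3)) = -52 + 448*(-1/(-20 + 1000000)) = -52 + 448*(-1/999980) = -52 - 112/249995 = -12999852/249995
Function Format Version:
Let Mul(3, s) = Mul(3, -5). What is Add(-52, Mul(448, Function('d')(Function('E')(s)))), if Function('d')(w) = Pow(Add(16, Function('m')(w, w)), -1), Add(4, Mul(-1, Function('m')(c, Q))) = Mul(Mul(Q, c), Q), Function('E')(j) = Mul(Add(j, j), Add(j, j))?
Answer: Rational(-12999852, 249995) ≈ -52.000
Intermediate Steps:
s = -5 (s = Mul(Rational(1, 3), Mul(3, -5)) = Mul(Rational(1, 3), -15) = -5)
Function('E')(j) = Mul(4, Pow(j, 2)) (Function('E')(j) = Mul(Mul(2, j), Mul(2, j)) = Mul(4, Pow(j, 2)))
Function('m')(c, Q) = Add(4, Mul(-1, c, Pow(Q, 2))) (Function('m')(c, Q) = Add(4, Mul(-1, Mul(Mul(Q, c), Q))) = Add(4, Mul(-1, Mul(c, Pow(Q, 2)))) = Add(4, Mul(-1, c, Pow(Q, 2))))
Function('d')(w) = Pow(Add(20, Mul(-1, Pow(w, 3))), -1) (Function('d')(w) = Pow(Add(16, Add(4, Mul(-1, w, Pow(w, 2)))), -1) = Pow(Add(16, Add(4, Mul(-1, Pow(w, 3)))), -1) = Pow(Add(20, Mul(-1, Pow(w, 3))), -1))
Add(-52, Mul(448, Function('d')(Function('E')(s)))) = Add(-52, Mul(448, Mul(-1, Pow(Add(-20, Pow(Mul(4, Pow(-5, 2)), 3)), -1)))) = Add(-52, Mul(448, Mul(-1, Pow(Add(-20, Pow(Mul(4, 25), 3)), -1)))) = Add(-52, Mul(448, Mul(-1, Pow(Add(-20, Pow(100, 3)), -1)))) = Add(-52, Mul(448, Mul(-1, Pow(Add(-20, 1000000), -1)))) = Add(-52, Mul(448, Mul(-1, Pow(999980, -1)))) = Add(-52, Mul(448, Mul(-1, Rational(1, 999980)))) = Add(-52, Mul(448, Rational(-1, 999980))) = Add(-52, Rational(-112, 249995)) = Rational(-12999852, 249995)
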